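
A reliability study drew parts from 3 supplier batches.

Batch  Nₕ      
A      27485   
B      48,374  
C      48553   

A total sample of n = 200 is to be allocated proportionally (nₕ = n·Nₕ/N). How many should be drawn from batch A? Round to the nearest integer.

Share of batch A = 27485/124412 = 0.22092.
Allocate 200 × 0.22092 = 44.184... → 44.

44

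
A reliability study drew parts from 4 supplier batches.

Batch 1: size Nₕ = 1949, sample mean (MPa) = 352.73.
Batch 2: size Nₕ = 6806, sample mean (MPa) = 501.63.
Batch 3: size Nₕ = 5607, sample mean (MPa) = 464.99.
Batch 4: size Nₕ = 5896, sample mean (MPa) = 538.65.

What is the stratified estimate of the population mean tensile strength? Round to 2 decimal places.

487.94

x̄_st = (Σ Nₕx̄ₕ) / (Σ Nₕ) = (1949·352.73 + 6806·501.63 + 5607·464.99 + 5896·538.65) / 20258
= 9884643.88 / 20258 = 487.9378... → 487.94.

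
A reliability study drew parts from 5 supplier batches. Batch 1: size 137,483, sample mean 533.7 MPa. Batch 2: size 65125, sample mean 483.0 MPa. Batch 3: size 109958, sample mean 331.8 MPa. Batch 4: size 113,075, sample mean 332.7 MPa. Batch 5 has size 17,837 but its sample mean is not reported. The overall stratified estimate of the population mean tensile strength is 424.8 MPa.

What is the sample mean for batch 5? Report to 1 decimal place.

530.1

N = 137483 + 65125 + 109958 + 113075 + 17837 = 443478.
Overall total = μ·N = 424.8·443478 = 188389454.4.
Subtract the known strata: 137483·533.7 + 65125·483.0 + 109958·331.8 + 113075·332.7 = 178934169.
Remaining total for batch 5: 188389454.4 − 178934169 = 9455285.4.
Divide by its size: 9455285.4 / 17837 = 530.094... → 530.1.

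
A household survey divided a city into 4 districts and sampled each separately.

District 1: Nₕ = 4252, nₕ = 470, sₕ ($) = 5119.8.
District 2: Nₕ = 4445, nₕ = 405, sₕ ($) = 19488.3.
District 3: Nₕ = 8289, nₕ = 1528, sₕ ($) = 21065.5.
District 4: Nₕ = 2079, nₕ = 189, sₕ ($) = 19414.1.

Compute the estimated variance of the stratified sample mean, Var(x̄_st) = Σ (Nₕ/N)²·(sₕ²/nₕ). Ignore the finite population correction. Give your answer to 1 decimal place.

132361.2

N = 19065; Wₕ = Nₕ/N.
district 1: (4252/19065)²·5119.8²/470 = 2774.0931
district 2: (4445/19065)²·19488.3²/405 = 50975.6534
district 3: (8289/19065)²·21065.5²/1528 = 54897.2828
district 4: (2079/19065)²·19414.1²/189 = 23714.1782
Sum = 132361.2075 → 132361.2.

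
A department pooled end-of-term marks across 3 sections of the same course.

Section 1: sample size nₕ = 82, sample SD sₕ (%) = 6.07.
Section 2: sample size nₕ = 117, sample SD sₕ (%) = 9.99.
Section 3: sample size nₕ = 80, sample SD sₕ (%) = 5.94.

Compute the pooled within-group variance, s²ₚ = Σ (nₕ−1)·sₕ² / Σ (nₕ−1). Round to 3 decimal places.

1: (82−1)·6.07² = 81·36.8449 = 2984.4369
2: (117−1)·9.99² = 116·99.8001 = 11576.8116
3: (80−1)·5.94² = 79·35.2836 = 2787.4044
Numerator = 17348.6529; denominator = Σ(nₕ−1) = 276.
s²ₚ = 17348.6529/276 = 62.85744... → 62.857.

62.857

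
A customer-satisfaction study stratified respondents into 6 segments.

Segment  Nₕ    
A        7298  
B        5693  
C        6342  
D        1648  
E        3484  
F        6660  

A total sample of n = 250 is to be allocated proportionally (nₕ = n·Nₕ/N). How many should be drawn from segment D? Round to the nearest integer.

N = 7298 + 5693 + 6342 + 1648 + 3484 + 6660 = 31125.
n_D = 250·1648/31125 = 13.237... → 13.

13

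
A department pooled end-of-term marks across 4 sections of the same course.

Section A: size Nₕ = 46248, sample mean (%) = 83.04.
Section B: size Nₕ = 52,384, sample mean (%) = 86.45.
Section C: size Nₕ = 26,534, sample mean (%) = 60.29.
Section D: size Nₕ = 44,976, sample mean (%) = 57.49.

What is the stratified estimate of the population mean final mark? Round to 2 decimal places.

73.79

x̄_st = (Σ Nₕx̄ₕ) / (Σ Nₕ) = (46248·83.04 + 52384·86.45 + 26534·60.29 + 44976·57.49) / 170142
= 12554435.82 / 170142 = 73.7880... → 73.79.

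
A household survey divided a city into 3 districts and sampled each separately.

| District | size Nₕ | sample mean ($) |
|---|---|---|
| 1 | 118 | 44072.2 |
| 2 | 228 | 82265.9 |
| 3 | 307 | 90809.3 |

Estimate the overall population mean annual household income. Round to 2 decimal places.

N = 653; weights Wₕ = Nₕ/N = (0.1807, 0.3492, 0.4701).
x̄_st = Σ Wₕ·x̄ₕ = 0.1807·44072.2 + 0.3492·82265.9 + 0.4701·90809.3 ≈ 79380.7043...
→ 79380.70.

79380.70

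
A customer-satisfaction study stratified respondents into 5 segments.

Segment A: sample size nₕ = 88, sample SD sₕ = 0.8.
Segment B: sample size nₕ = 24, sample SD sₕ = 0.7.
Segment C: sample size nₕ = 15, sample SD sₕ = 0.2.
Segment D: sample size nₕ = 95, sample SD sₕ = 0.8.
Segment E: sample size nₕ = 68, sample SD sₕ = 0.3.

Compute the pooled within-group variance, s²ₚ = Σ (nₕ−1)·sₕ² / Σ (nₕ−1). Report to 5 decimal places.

0.46912

A: (88−1)·0.8² = 87·0.64 = 55.68
B: (24−1)·0.7² = 23·0.49 = 11.27
C: (15−1)·0.2² = 14·0.04 = 0.56
D: (95−1)·0.8² = 94·0.64 = 60.16
E: (68−1)·0.3² = 67·0.09 = 6.03
Numerator = 133.7; denominator = Σ(nₕ−1) = 285.
s²ₚ = 133.7/285 = 0.4691228... → 0.46912.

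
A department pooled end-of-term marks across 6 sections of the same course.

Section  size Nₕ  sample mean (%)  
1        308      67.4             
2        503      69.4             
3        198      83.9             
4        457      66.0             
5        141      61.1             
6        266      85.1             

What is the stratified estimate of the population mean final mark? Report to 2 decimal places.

71.38

x̄_st = (Σ Nₕx̄ₕ) / (Σ Nₕ) = (308·67.4 + 503·69.4 + 198·83.9 + 457·66.0 + 141·61.1 + 266·85.1) / 1873
= 133693.3 / 1873 = 71.3792... → 71.38.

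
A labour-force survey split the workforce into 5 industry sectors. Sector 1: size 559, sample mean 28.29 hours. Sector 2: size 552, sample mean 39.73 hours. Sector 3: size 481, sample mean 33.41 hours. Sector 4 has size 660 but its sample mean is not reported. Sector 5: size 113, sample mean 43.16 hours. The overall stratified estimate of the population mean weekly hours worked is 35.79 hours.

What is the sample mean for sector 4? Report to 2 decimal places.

39.32

Σ Nₕx̄ₕ = N·μ, so 660·x̄_4 = 2365·35.79 − (559·28.29 + 552·39.73 + 481·33.41 + 113·43.16).
= 84643.35 − 58692.36 = 25950.99.
x̄_4 = 25950.99 / 660 = 39.3197... → 39.32.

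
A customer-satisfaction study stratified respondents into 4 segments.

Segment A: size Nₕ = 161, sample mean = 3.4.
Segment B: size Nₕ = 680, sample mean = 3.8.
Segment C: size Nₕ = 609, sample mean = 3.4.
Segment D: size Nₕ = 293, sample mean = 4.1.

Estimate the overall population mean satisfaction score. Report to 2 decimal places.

N = 161 + 680 + 609 + 293 = 1743.
The stratified mean weights each stratum mean by its population share Nₕ/N.
Σ Nₕx̄ₕ = 161·3.4 + 680·3.8 + 609·3.4 + 293·4.1 = 547.4 + 2584 + 2070.6 + 1201.3 = 6403.3.
Divide by N: 6403.3 / 1743 = 3.6737... → 3.67.

3.67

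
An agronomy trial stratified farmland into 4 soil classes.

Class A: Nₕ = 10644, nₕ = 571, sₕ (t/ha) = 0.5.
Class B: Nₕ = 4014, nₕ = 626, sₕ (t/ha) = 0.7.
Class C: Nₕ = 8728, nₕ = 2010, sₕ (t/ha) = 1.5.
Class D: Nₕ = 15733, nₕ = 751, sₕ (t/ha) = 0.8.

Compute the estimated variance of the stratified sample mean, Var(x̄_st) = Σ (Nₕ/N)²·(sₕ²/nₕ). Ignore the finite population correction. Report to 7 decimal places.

N = 39119; Wₕ = Nₕ/N.
class A: (10644/39119)²·0.5²/571 = 0.0000324144
class B: (4014/39119)²·0.7²/626 = 0.0000082414
class C: (8728/39119)²·1.5²/2010 = 0.0000557238
class D: (15733/39119)²·0.8²/751 = 0.0001378439
Sum = 0.0002342235 → 0.0002342.

0.0002342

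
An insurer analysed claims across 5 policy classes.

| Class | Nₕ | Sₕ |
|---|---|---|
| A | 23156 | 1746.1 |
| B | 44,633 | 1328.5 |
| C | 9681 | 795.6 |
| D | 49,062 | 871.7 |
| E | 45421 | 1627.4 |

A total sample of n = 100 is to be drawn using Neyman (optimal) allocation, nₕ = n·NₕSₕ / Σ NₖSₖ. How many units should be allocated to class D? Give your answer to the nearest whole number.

A: NₕSₕ = 23156·1746.1 = 40432691.6
B: NₕSₕ = 44633·1328.5 = 59294940.5
C: NₕSₕ = 9681·795.6 = 7702203.6
D: NₕSₕ = 49062·871.7 = 42767345.4
E: NₕSₕ = 45421·1627.4 = 73918135.4
Σ NₕSₕ = 224115316.5.
n_D = 100·42767345.4/224115316.5 = 19.083... → 19.

19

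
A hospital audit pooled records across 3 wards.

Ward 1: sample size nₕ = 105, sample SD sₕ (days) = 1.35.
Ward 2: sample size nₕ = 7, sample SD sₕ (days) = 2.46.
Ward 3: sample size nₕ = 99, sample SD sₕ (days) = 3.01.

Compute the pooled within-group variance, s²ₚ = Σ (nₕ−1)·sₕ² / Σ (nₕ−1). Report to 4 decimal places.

5.3545

Degrees of freedom: 104 + 6 + 98 = 208.
Σ(nₕ−1)sₕ² = 104·1.8225 + 6·6.0516 + 98·9.0601 = 1113.7394.
s²ₚ = 1113.7394 / 208 = 5.354516... → 5.3545.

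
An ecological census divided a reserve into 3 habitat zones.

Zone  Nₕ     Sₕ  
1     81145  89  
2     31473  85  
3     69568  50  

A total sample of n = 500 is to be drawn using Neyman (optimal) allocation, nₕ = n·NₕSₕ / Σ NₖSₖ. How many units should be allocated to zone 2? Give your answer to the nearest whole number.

1: NₕSₕ = 81145·89 = 7221905
2: NₕSₕ = 31473·85 = 2675205
3: NₕSₕ = 69568·50 = 3478400
Σ NₕSₕ = 13375510.
n_2 = 500·2675205/13375510 = 100.004... → 100.

100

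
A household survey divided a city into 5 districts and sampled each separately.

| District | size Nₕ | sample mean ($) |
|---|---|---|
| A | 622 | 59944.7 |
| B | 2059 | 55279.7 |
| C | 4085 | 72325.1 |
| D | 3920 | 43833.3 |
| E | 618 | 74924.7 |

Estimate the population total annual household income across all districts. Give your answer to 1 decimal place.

664684539.8

Estimate total by summing Nₕ·x̄ₕ over strata.
622·59944.7 + 2059·55279.7 + 4085·72325.1 + 3920·43833.3 + 618·74924.7 = 37285603.4 + 113820902.3 + 295448033.5 + 171826536 + 46303464.6 = 664684539.8.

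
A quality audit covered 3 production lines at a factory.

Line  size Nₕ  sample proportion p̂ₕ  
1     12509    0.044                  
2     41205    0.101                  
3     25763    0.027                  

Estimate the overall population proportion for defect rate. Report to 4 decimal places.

0.0680

N = 12509 + 41205 + 25763 = 79477.
Overall proportion = Σ (Nₕ/N)·p̂ₕ.
Σ Nₕp̂ₕ = 550.396 + 4161.705 + 695.601 = 5407.702.
5407.702 / 79477 = 0.068041... → 0.0680.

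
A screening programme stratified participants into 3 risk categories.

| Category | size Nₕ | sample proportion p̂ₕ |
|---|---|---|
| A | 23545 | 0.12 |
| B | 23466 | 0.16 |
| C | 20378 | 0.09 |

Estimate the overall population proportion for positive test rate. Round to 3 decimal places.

0.125

Wₕ = Nₕ/N with N = 67389: 0.3494, 0.3482, 0.3024.
p̂_st = 0.3494·0.12 + 0.3482·0.16 + 0.3024·0.09 ≈ 0.12486... → 0.125.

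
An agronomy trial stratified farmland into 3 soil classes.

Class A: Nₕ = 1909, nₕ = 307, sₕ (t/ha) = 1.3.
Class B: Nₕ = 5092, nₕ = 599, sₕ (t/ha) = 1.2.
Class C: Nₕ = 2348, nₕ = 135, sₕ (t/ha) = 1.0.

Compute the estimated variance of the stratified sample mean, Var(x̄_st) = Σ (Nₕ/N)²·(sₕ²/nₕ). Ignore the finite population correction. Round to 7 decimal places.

N = 9349; Wₕ = Nₕ/N.
class A: (1909/9349)²·1.3²/307 = 0.0002295249
class B: (5092/9349)²·1.2²/599 = 0.0007131521
class C: (2348/9349)²·1.0²/135 = 0.0004672315
Sum = 0.0014099085 → 0.0014099.

0.0014099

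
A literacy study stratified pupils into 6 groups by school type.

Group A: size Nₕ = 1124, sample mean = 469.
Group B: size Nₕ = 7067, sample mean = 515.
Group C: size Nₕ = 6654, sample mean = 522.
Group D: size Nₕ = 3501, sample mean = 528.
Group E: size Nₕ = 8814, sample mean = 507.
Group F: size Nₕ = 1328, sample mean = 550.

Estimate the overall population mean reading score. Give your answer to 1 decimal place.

x̄_st = (Σ Nₕx̄ₕ) / (Σ Nₕ) = (1124·469 + 7067·515 + 6654·522 + 3501·528 + 8814·507 + 1328·550) / 28488
= 14687675 / 28488 = 515.574... → 515.6.

515.6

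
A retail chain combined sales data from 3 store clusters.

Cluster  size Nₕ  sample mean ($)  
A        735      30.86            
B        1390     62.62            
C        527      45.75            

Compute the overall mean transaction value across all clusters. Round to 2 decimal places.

50.47

N = 2652; weights Wₕ = Nₕ/N = (0.2771, 0.5241, 0.1987).
x̄_st = Σ Wₕ·x̄ₕ = 0.2771·30.86 + 0.5241·62.62 + 0.1987·45.75 ≈ 50.4654...
→ 50.47.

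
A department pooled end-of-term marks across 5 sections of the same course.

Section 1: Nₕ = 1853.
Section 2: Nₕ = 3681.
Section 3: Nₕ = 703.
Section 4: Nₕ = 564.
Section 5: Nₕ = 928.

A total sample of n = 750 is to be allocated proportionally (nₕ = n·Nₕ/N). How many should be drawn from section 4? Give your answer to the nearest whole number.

N = 1853 + 3681 + 703 + 564 + 928 = 7729.
n_4 = 750·564/7729 = 54.729... → 55.

55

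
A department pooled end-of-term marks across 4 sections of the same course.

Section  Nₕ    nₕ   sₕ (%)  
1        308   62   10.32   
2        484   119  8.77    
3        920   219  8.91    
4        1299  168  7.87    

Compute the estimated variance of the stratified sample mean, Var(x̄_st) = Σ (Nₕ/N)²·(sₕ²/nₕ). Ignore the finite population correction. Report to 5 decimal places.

N = 3011; Wₕ = Nₕ/N.
section 1: (308/3011)²·10.32²/62 = 0.01797412
section 2: (484/3011)²·8.77²/119 = 0.01670019
section 3: (920/3011)²·8.91²/219 = 0.03384273
section 4: (1299/3011)²·7.87²/168 = 0.06861783
Sum = 0.13713487 → 0.13713.

0.13713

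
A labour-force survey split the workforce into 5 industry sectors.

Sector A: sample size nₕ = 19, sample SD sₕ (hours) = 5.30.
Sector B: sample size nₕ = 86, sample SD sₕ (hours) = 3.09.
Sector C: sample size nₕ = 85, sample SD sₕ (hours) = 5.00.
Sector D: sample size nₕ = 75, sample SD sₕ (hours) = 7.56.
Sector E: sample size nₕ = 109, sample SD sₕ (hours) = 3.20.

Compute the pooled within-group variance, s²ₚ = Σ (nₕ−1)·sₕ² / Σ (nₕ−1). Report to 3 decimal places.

23.719

A: (19−1)·5.30² = 18·28.09 = 505.62
B: (86−1)·3.09² = 85·9.5481 = 811.5885
C: (85−1)·5.00² = 84·25 = 2100
D: (75−1)·7.56² = 74·57.1536 = 4229.3664
E: (109−1)·3.20² = 108·10.24 = 1105.92
Numerator = 8752.4949; denominator = Σ(nₕ−1) = 369.
s²ₚ = 8752.4949/369 = 23.71950... → 23.719.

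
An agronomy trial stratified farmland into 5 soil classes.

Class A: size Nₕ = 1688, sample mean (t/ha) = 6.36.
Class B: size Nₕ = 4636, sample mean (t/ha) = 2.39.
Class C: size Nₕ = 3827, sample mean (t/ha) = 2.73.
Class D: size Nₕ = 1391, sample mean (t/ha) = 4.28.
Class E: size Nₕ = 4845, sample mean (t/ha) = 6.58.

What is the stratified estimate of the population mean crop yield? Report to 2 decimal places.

4.28

N = 16387; weights Wₕ = Nₕ/N = (0.1030, 0.2829, 0.2335, 0.0849, 0.2957).
x̄_st = Σ Wₕ·x̄ₕ = 0.1030·6.36 + 0.2829·2.39 + 0.2335·2.73 + 0.0849·4.28 + 0.2957·6.58 ≈ 4.2776...
→ 4.28.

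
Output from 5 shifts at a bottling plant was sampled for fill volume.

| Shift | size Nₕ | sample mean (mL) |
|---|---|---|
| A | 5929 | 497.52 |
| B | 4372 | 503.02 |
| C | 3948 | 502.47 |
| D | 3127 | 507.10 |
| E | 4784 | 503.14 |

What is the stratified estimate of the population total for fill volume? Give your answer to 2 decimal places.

Population total = Σ Nₕ·x̄ₕ (each stratum's size times its mean).
5929·497.52 + 4372·503.02 + 3948·502.47 + 3127·507.10 + 4784·503.14 = 2949796.08 + 2199203.44 + 1983751.56 + 1585701.7 + 2407021.76 = 11125474.54.

11125474.54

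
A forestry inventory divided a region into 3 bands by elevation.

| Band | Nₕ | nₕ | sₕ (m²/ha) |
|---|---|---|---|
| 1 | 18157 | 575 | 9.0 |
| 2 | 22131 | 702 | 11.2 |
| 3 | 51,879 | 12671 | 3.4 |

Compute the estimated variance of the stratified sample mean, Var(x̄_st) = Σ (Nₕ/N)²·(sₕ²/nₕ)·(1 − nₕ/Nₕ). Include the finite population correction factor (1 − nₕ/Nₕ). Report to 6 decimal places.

N = 92167; Wₕ = Nₕ/N.
band 1: (18157/92167)²·9.0²/575·(1 − 575/18157) = 0.005293935
band 2: (22131/92167)²·11.2²/702·(1 − 702/22131) = 0.009975874
band 3: (51879/92167)²·3.4²/12671·(1 − 12671/51879) = 0.000218455
Sum = 0.015488265 → 0.015488.

0.015488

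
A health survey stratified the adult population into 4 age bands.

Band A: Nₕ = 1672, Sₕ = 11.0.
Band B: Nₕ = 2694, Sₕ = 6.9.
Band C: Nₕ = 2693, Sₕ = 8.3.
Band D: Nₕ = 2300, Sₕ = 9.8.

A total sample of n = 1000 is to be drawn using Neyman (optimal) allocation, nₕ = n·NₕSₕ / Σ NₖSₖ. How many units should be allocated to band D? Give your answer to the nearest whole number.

A: NₕSₕ = 1672·11.0 = 18392
B: NₕSₕ = 2694·6.9 = 18588.6
C: NₕSₕ = 2693·8.3 = 22351.9
D: NₕSₕ = 2300·9.8 = 22540
Σ NₕSₕ = 81872.5.
n_D = 1000·22540/81872.5 = 275.306... → 275.

275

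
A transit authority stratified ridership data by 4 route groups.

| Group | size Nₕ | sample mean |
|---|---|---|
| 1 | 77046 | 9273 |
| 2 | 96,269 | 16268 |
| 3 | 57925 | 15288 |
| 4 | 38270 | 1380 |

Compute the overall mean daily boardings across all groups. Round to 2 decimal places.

N = 269510; weights Wₕ = Nₕ/N = (0.2859, 0.3572, 0.2149, 0.1420).
x̄_st = Σ Wₕ·x̄ₕ = 0.2859·9273 + 0.3572·16268 + 0.2149·15288 + 0.1420·1380 ≈ 11943.6075...
→ 11943.61.

11943.61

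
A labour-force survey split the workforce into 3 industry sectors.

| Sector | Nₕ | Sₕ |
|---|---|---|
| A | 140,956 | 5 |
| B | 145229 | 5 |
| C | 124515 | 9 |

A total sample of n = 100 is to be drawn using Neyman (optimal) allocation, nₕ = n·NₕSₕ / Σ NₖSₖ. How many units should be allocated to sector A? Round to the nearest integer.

28

A: NₕSₕ = 140956·5 = 704780
B: NₕSₕ = 145229·5 = 726145
C: NₕSₕ = 124515·9 = 1120635
Σ NₕSₕ = 2551560.
n_A = 100·704780/2551560 = 27.622... → 28.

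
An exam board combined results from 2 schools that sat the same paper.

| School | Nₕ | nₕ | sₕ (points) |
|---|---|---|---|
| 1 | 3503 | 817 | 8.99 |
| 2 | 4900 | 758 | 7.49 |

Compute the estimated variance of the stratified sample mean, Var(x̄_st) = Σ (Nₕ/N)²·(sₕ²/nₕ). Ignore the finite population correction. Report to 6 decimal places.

N = 8403; Wₕ = Nₕ/N.
school 1: (3503/8403)²·8.99²/817 = 0.017191306
school 2: (4900/8403)²·7.49²/758 = 0.025166213
Sum = 0.042357519 → 0.042358.

0.042358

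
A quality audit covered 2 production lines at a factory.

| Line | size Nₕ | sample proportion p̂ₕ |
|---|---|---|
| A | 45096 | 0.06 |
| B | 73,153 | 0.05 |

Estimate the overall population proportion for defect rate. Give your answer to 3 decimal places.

0.054

N = 45096 + 73153 = 118249.
Overall proportion = Σ (Nₕ/N)·p̂ₕ.
Σ Nₕp̂ₕ = 2705.76 + 3657.65 = 6363.41.
6363.41 / 118249 = 0.05381... → 0.054.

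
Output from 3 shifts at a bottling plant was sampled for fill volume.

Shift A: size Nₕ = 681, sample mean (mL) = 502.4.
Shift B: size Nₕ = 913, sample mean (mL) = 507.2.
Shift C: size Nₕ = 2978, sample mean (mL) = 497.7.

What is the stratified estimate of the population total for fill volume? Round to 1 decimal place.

Estimate total by summing Nₕ·x̄ₕ over strata.
681·502.4 + 913·507.2 + 2978·497.7 = 342134.4 + 463073.6 + 1482150.6 = 2287358.6.

2287358.6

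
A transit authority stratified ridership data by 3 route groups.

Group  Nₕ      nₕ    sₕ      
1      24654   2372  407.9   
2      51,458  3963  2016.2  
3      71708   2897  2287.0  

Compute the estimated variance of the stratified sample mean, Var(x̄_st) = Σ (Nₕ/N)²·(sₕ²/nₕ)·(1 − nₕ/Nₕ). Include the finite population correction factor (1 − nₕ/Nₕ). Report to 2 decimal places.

N = 147820; Wₕ = Nₕ/N.
group 1: (24654/147820)²·407.9²/2372·(1 − 2372/24654) = 1.76347
group 2: (51458/147820)²·2016.2²/3963·(1 − 3963/51458) = 114.73015
group 3: (71708/147820)²·2287.0²/2897·(1 − 2897/71708) = 407.70207
Sum = 524.19569 → 524.20.

524.20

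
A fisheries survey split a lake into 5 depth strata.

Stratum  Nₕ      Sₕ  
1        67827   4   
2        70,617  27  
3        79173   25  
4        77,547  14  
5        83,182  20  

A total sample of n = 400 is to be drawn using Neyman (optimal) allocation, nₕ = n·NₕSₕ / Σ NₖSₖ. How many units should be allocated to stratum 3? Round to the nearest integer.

115

1: NₕSₕ = 67827·4 = 271308
2: NₕSₕ = 70617·27 = 1906659
3: NₕSₕ = 79173·25 = 1979325
4: NₕSₕ = 77547·14 = 1085658
5: NₕSₕ = 83182·20 = 1663640
Σ NₕSₕ = 6906590.
n_3 = 400·1979325/6906590 = 114.634... → 115.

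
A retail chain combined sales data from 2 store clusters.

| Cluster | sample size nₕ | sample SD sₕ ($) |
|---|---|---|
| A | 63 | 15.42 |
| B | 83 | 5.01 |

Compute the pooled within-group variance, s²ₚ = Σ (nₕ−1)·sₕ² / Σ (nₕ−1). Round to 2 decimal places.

A: (63−1)·15.42² = 62·237.7764 = 14742.1368
B: (83−1)·5.01² = 82·25.1001 = 2058.2082
Numerator = 16800.345; denominator = Σ(nₕ−1) = 144.
s²ₚ = 16800.345/144 = 116.6691... → 116.67.

116.67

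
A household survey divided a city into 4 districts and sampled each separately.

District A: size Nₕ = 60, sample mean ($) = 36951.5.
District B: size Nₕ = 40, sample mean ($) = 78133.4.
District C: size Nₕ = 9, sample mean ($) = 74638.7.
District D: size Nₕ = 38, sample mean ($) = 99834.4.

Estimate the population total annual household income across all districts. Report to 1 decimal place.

Estimate total by summing Nₕ·x̄ₕ over strata.
60·36951.5 + 40·78133.4 + 9·74638.7 + 38·99834.4 = 2217090 + 3125336 + 671748.3 + 3793707.2 = 9807881.5.

9807881.5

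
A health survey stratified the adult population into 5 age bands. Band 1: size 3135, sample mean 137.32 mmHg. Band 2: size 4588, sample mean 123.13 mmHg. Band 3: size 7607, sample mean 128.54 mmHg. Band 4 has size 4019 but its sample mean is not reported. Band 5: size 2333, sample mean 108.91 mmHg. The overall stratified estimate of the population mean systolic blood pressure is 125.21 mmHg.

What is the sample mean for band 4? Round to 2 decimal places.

121.30

Σ Nₕx̄ₕ = N·μ, so 4019·x̄_4 = 21682·125.21 − (3135·137.32 + 4588·123.13 + 7607·128.54 + 2333·108.91).
= 2714803.22 − 2227309.45 = 487493.77.
x̄_4 = 487493.77 / 4019 = 121.2973... → 121.30.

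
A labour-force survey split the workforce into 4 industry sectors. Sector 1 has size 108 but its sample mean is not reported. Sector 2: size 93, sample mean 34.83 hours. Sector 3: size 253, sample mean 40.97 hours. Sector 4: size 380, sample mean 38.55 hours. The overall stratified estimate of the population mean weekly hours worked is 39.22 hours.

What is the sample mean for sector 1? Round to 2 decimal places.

N = 108 + 93 + 253 + 380 = 834.
Overall total = μ·N = 39.22·834 = 32709.48.
Subtract the known strata: 93·34.83 + 253·40.97 + 380·38.55 = 28253.6.
Remaining total for sector 1: 32709.48 − 28253.6 = 4455.88.
Divide by its size: 4455.88 / 108 = 41.2581... → 41.26.

41.26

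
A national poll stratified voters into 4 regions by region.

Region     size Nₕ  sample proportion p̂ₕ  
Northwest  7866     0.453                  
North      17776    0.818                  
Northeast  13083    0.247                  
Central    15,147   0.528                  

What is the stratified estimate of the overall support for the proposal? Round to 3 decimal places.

0.544

Wₕ = Nₕ/N with N = 53872: 0.1460, 0.3300, 0.2429, 0.2812.
p̂_st = 0.1460·0.453 + 0.3300·0.818 + 0.2429·0.247 + 0.2812·0.528 ≈ 0.54450... → 0.544.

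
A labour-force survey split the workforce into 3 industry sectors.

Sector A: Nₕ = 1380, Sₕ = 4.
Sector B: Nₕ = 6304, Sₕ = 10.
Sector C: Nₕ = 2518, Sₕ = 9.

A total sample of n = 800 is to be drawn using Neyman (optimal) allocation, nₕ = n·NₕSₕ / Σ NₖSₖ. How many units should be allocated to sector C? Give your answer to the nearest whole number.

Σ NₕSₕ = 1380·4 + 6304·10 + 2518·9 = 91222.
Share for C: 22662/91222 = 0.24843.
n_C = 800 × 0.24843 = 198.742... → 199.

199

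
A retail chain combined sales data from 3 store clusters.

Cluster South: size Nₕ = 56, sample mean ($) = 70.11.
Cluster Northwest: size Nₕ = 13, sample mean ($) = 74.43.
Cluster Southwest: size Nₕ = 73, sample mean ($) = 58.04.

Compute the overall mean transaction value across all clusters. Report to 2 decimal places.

64.30

x̄_st = (Σ Nₕx̄ₕ) / (Σ Nₕ) = (56·70.11 + 13·74.43 + 73·58.04) / 142
= 9130.67 / 142 = 64.3005... → 64.30.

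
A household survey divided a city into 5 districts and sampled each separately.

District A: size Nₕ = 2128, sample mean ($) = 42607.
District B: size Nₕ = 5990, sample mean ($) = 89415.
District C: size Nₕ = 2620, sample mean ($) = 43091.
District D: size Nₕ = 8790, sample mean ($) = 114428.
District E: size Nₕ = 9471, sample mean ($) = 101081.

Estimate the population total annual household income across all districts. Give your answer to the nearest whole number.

A: 2128·42607 = 90667696
B: 5990·89415 = 535595850
C: 2620·43091 = 112898420
D: 8790·114428 = 1005822120
E: 9471·101081 = 957338151
τ̂ = Σ Nₕx̄ₕ = 2702322237.

2702322237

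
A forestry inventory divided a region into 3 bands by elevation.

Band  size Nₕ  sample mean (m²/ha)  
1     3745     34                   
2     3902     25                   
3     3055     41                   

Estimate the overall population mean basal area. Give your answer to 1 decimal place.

32.7

N = 3745 + 3902 + 3055 = 10702.
The stratified mean weights each stratum mean by its population share Nₕ/N.
Σ Nₕx̄ₕ = 3745·34 + 3902·25 + 3055·41 = 127330 + 97550 + 125255 = 350135.
Divide by N: 350135 / 10702 = 32.717... → 32.7.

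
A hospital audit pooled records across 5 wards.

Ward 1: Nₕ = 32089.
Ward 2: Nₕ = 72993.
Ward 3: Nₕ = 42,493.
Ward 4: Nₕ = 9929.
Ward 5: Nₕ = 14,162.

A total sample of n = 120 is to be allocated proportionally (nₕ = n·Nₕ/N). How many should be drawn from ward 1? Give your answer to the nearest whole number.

N = 32089 + 72993 + 42493 + 9929 + 14162 = 171666.
n_1 = 120·32089/171666 = 22.431... → 22.

22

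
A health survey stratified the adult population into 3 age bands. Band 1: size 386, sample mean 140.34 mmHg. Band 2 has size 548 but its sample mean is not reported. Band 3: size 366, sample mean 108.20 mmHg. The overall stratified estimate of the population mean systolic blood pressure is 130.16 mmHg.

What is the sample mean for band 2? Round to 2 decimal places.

137.66

N = 386 + 548 + 366 = 1300.
Overall total = μ·N = 130.16·1300 = 169208.
Subtract the known strata: 386·140.34 + 366·108.20 = 93772.44.
Remaining total for band 2: 169208 − 93772.44 = 75435.56.
Divide by its size: 75435.56 / 548 = 137.6561... → 137.66.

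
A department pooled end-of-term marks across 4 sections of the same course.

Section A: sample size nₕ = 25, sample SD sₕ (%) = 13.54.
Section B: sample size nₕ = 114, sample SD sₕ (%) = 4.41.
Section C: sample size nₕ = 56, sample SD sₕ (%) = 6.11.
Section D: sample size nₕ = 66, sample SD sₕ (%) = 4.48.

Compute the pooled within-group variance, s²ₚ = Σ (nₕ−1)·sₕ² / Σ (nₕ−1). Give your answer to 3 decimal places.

38.737

Degrees of freedom: 24 + 113 + 55 + 65 = 257.
Σ(nₕ−1)sₕ² = 24·183.3316 + 113·19.4481 + 55·37.3321 + 65·20.0704 = 9955.4352.
s²ₚ = 9955.4352 / 257 = 38.73710... → 38.737.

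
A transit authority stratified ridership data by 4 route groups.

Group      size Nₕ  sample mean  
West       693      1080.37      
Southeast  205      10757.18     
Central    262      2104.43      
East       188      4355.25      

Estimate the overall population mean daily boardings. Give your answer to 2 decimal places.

N = 1348; weights Wₕ = Nₕ/N = (0.5141, 0.1521, 0.1944, 0.1395).
x̄_st = Σ Wₕ·x̄ₕ = 0.5141·1080.37 + 0.1521·10757.18 + 0.1944·2104.43 + 0.1395·4355.25 ≈ 3207.7641...
→ 3207.76.

3207.76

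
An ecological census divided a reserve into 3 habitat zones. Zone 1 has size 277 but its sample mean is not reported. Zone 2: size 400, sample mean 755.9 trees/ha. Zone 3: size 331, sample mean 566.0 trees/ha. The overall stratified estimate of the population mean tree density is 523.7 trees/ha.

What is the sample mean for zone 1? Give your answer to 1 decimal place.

N = 277 + 400 + 331 = 1008.
Overall total = μ·N = 523.7·1008 = 527889.6.
Subtract the known strata: 400·755.9 + 331·566.0 = 489706.
Remaining total for zone 1: 527889.6 − 489706 = 38183.6.
Divide by its size: 38183.6 / 277 = 137.847... → 137.8.

137.8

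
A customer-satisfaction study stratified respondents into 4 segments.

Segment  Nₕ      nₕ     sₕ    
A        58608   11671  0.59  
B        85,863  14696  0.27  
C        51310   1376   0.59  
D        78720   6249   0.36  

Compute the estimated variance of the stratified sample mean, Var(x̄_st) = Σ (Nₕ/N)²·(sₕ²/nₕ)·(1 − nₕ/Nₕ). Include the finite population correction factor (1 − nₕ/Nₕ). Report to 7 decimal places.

N = 274501. Term for each stratum: Wₕ²sₕ²/nₕ·(1−nₕ/Nₕ).
Var(x̄_st) = 0.0000010889 + 0.0000004023 + 0.0000086019 + 0.0000015702 = 0.0000116633 → 0.0000117.

0.0000117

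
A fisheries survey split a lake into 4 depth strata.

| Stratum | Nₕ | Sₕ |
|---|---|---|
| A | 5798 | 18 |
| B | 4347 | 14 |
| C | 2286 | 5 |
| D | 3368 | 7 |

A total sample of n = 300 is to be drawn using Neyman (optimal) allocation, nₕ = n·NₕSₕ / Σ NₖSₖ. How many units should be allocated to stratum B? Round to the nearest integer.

91

A: NₕSₕ = 5798·18 = 104364
B: NₕSₕ = 4347·14 = 60858
C: NₕSₕ = 2286·5 = 11430
D: NₕSₕ = 3368·7 = 23576
Σ NₕSₕ = 200228.
n_B = 300·60858/200228 = 91.183... → 91.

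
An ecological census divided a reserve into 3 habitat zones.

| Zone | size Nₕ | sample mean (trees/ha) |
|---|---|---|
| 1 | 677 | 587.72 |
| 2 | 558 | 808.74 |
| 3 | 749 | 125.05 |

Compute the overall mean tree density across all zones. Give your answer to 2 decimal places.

x̄_st = (Σ Nₕx̄ₕ) / (Σ Nₕ) = (677·587.72 + 558·808.74 + 749·125.05) / 1984
= 942825.81 / 1984 = 475.2146... → 475.21.

475.21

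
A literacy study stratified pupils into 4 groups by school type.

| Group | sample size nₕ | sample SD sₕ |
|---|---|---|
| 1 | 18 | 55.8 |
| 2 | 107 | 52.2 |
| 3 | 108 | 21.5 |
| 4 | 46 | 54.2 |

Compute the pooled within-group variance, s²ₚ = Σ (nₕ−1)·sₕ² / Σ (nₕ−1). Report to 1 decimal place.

1903.3

Degrees of freedom: 17 + 106 + 107 + 45 = 275.
Σ(nₕ−1)sₕ² = 17·3113.64 + 106·2724.84 + 107·462.25 + 45·2937.64 = 523419.47.
s²ₚ = 523419.47 / 275 = 1903.344... → 1903.3.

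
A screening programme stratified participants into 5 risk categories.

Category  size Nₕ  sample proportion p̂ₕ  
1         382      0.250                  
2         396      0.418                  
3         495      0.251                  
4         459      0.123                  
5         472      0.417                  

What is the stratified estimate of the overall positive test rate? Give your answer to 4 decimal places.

0.2897

Wₕ = Nₕ/N with N = 2204: 0.1733, 0.1797, 0.2246, 0.2083, 0.2142.
p̂_st = 0.1733·0.250 + 0.1797·0.418 + 0.2246·0.251 + 0.2083·0.123 + 0.2142·0.417 ≈ 0.289725... → 0.2897.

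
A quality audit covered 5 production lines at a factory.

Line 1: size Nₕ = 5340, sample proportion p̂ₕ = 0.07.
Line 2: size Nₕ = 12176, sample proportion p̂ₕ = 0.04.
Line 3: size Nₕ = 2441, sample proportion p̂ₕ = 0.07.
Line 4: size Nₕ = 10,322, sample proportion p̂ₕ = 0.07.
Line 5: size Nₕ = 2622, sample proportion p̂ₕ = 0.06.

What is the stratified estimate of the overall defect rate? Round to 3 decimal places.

0.058

Wₕ = Nₕ/N with N = 32901: 0.1623, 0.3701, 0.0742, 0.3137, 0.0797.
p̂_st = 0.1623·0.07 + 0.3701·0.04 + 0.0742·0.07 + 0.3137·0.07 + 0.0797·0.06 ≈ 0.05810... → 0.058.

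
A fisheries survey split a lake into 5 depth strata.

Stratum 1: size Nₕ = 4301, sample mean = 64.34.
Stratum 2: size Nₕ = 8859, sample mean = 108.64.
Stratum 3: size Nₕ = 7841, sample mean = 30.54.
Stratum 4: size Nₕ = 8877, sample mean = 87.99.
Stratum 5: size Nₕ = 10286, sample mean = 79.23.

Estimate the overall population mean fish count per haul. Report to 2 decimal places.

76.55

N = 40164; weights Wₕ = Nₕ/N = (0.1071, 0.2206, 0.1952, 0.2210, 0.2561).
x̄_st = Σ Wₕ·x̄ₕ = 0.1071·64.34 + 0.2206·108.64 + 0.1952·30.54 + 0.2210·87.99 + 0.2561·79.23 ≈ 76.5531...
→ 76.55.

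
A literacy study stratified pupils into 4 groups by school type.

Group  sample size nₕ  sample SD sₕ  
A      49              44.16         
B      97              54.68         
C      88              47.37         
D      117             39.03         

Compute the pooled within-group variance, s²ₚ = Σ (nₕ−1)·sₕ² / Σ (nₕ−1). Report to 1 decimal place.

2168.8

A: (49−1)·44.16² = 48·1950.1056 = 93605.0688
B: (97−1)·54.68² = 96·2989.9024 = 287030.6304
C: (88−1)·47.37² = 87·2243.9169 = 195220.7703
D: (117−1)·39.03² = 116·1523.3409 = 176707.5444
Numerator = 752564.0139; denominator = Σ(nₕ−1) = 347.
s²ₚ = 752564.0139/347 = 2168.772... → 2168.8.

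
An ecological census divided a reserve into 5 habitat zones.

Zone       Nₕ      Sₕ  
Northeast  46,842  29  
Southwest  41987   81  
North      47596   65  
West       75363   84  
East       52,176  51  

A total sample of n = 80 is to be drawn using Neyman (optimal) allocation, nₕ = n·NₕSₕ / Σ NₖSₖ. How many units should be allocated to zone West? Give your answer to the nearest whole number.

30

Σ NₕSₕ = 46842·29 + 41987·81 + 47596·65 + 75363·84 + 52176·51 = 16844573.
Share for West: 6330492/16844573 = 0.37582.
n_West = 80 × 0.37582 = 30.065... → 30.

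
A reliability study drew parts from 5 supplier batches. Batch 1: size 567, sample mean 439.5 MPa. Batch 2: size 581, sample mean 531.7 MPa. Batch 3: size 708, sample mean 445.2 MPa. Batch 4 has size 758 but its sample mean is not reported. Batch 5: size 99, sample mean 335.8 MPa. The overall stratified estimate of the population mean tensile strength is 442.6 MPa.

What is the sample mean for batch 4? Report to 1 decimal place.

388.1

N = 567 + 581 + 708 + 758 + 99 = 2713.
Overall total = μ·N = 442.6·2713 = 1200773.8.
Subtract the known strata: 567·439.5 + 581·531.7 + 708·445.2 + 99·335.8 = 906560.
Remaining total for batch 4: 1200773.8 − 906560 = 294213.8.
Divide by its size: 294213.8 / 758 = 388.145... → 388.1.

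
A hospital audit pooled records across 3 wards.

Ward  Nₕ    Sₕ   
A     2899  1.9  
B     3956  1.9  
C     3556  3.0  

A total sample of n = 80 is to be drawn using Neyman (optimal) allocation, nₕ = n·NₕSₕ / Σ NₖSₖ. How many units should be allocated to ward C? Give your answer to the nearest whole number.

36

Σ NₕSₕ = 2899·1.9 + 3956·1.9 + 3556·3.0 = 23692.5.
Share for C: 10668/23692.5 = 0.45027.
n_C = 80 × 0.45027 = 36.022... → 36.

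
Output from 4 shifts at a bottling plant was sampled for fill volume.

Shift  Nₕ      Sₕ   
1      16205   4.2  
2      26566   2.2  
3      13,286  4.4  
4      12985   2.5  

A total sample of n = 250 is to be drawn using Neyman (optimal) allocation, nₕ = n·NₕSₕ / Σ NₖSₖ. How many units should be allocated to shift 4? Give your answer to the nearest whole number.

1: NₕSₕ = 16205·4.2 = 68061
2: NₕSₕ = 26566·2.2 = 58445.2
3: NₕSₕ = 13286·4.4 = 58458.4
4: NₕSₕ = 12985·2.5 = 32462.5
Σ NₕSₕ = 217427.1.
n_4 = 250·32462.5/217427.1 = 37.326... → 37.

37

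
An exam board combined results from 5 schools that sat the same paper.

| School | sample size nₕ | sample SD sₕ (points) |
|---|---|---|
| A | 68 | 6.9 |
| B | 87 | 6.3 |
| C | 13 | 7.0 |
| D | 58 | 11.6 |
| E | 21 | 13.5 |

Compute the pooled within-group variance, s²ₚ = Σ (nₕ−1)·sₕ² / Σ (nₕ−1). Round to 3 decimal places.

A: (68−1)·6.9² = 67·47.61 = 3189.87
B: (87−1)·6.3² = 86·39.69 = 3413.34
C: (13−1)·7.0² = 12·49 = 588
D: (58−1)·11.6² = 57·134.56 = 7669.92
E: (21−1)·13.5² = 20·182.25 = 3645
Numerator = 18506.13; denominator = Σ(nₕ−1) = 242.
s²ₚ = 18506.13/242 = 76.47161... → 76.472.

76.472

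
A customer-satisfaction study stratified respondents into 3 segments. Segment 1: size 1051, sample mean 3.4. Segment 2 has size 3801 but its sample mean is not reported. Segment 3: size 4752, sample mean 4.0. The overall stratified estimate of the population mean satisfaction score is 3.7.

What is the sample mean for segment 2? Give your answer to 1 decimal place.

3.4

Σ Nₕx̄ₕ = N·μ, so 3801·x̄_2 = 9604·3.7 − (1051·3.4 + 4752·4.0).
= 35534.8 − 22581.4 = 12953.4.
x̄_2 = 12953.4 / 3801 = 3.408... → 3.4.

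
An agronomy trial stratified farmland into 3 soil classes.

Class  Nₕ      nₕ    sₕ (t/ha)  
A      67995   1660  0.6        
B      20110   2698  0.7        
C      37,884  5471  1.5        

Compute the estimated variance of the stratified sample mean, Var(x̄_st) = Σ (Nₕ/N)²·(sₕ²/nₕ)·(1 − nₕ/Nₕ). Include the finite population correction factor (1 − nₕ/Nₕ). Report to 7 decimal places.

0.0000974

N = 125989; Wₕ = Nₕ/N.
class A: (67995/125989)²·0.6²/1660·(1 − 1660/67995) = 0.0000616239
class B: (20110/125989)²·0.7²/2698·(1 − 2698/20110) = 0.0000040064
class C: (37884/125989)²·1.5²/5471·(1 − 5471/37884) = 0.0000318145
Sum = 0.0000974447 → 0.0000974.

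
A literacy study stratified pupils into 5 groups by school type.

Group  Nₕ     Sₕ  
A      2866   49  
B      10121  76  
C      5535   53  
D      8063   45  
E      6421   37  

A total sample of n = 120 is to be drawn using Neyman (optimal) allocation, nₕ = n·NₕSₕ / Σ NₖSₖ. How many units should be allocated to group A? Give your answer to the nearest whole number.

9

Σ NₕSₕ = 2866·49 + 10121·76 + 5535·53 + 8063·45 + 6421·37 = 1803397.
Share for A: 140434/1803397 = 0.07787.
n_A = 120 × 0.07787 = 9.345... → 9.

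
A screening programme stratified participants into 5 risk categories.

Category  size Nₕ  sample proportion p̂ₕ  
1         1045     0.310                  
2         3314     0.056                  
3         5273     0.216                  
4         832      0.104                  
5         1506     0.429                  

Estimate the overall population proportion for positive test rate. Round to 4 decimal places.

0.1989

Wₕ = Nₕ/N with N = 11970: 0.0873, 0.2769, 0.4405, 0.0695, 0.1258.
p̂_st = 0.0873·0.310 + 0.2769·0.056 + 0.4405·0.216 + 0.0695·0.104 + 0.1258·0.429 ≈ 0.198923... → 0.1989.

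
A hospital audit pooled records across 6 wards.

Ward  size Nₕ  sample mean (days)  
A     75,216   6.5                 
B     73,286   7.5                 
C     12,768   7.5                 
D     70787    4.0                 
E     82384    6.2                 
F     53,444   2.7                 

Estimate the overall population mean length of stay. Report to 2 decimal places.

x̄_st = (Σ Nₕx̄ₕ) / (Σ Nₕ) = (75216·6.5 + 73286·7.5 + 12768·7.5 + 70787·4.0 + 82384·6.2 + 53444·2.7) / 367885
= 2072536.6 / 367885 = 5.6337... → 5.63.

5.63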